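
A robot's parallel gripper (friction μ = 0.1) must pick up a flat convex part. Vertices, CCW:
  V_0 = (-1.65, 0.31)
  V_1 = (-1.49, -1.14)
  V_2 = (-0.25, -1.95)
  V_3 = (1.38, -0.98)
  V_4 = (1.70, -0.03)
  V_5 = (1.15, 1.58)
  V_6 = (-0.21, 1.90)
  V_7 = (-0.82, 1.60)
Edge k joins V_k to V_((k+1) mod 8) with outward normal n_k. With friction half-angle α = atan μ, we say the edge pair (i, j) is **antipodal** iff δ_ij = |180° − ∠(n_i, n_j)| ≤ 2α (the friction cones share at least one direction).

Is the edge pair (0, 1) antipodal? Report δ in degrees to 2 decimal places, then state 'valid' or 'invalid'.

δ = 129.45°, invalid

α = atan 0.1 = 5.71°;  2α = 11.42°
edge 0: e_0 = (+0.16, -1.45);  n_0 = (-0.9940, -0.1097)
edge 1: e_1 = (+1.24, -0.81);  n_1 = (-0.5469, -0.8372)
∠(n_0, n_1) = 50.55°
δ = |180° − 50.55°| = 129.45°
129.45° > 2α = 11.42°  →  invalid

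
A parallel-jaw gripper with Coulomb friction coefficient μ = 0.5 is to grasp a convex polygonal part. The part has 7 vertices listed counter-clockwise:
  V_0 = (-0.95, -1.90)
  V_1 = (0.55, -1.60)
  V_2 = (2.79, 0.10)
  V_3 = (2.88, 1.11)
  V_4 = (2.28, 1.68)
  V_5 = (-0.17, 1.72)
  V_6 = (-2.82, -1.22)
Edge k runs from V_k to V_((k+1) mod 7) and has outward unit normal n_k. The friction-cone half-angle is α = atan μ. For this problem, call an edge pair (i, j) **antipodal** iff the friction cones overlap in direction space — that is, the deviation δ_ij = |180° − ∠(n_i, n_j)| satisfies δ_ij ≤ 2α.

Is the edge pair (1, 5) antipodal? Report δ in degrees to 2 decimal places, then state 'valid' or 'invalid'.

α = atan 0.5 = 26.57°;  2α = 53.13°
edge 1: e_1 = (+2.24, +1.70);  n_1 = (+0.6045, -0.7966)
edge 5: e_5 = (-2.65, -2.94);  n_5 = (-0.7428, +0.6695)
∠(n_1, n_5) = 169.23°
δ = |180° − 169.23°| = 10.77°
10.77° ≤ 2α = 53.13°  →  valid

δ = 10.77°, valid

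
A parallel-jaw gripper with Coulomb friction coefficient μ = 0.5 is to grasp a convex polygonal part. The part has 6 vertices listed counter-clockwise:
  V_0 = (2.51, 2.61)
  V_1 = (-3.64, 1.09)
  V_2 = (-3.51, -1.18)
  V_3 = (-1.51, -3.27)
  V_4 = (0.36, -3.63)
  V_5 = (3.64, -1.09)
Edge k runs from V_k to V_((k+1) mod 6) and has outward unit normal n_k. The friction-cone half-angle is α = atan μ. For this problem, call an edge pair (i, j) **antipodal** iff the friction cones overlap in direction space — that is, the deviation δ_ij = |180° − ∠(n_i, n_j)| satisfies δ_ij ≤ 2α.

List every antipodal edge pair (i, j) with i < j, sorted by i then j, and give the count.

count = 4; pairs: (0,3), (0,4), (1,5), (2,5)

α = atan 0.5 = 26.57°;  2α = 53.13°
n_0 = (-0.2399, +0.9708)
n_1 = (-0.9984, -0.0572)
n_2 = (-0.7225, -0.6914)
n_3 = (-0.1890, -0.9820)
n_4 = (+0.6123, -0.7906)
n_5 = (+0.9564, +0.2921)
  (0,1): δ = 100.61°  ·
  (0,2): δ = 60.14°  ·
  (0,3): δ = 24.78°  ✓
  (0,4): δ = 23.87°  ✓
  (0,5): δ = 93.10°  ·
  (1,2): δ = 139.54°  ·
  (1,3): δ = 104.17°  ·
  (1,4): δ = 55.52°  ·
  (1,5): δ = 13.71°  ✓
  (2,3): δ = 144.64°  ·
  (2,4): δ = 95.99°  ·
  (2,5): δ = 26.76°  ✓
  (3,4): δ = 131.35°  ·
  (3,5): δ = 62.12°  ·
  (4,5): δ = 110.77°  ·
antipodal pairs: 4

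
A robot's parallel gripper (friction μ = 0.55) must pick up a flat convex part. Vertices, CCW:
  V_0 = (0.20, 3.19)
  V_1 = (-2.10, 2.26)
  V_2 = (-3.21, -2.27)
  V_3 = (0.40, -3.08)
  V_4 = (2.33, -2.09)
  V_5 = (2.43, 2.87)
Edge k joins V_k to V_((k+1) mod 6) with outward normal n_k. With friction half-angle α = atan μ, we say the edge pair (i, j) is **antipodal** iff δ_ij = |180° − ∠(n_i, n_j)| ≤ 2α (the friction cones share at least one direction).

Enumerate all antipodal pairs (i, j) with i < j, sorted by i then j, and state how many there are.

α = atan 0.55 = 28.81°;  2α = 57.62°
n_0 = (-0.3749, +0.9271)
n_1 = (-0.9713, +0.2380)
n_2 = (-0.2189, -0.9757)
n_3 = (+0.4564, -0.8898)
n_4 = (+0.9998, -0.0202)
n_5 = (+0.1420, +0.9899)
  (0,1): δ = 125.78°  ·
  (0,2): δ = 34.66°  ✓
  (0,3): δ = 5.14°  ✓
  (0,4): δ = 66.83°  ·
  (0,5): δ = 149.82°  ·
  (1,2): δ = 88.88°  ·
  (1,3): δ = 49.08°  ✓
  (1,4): δ = 12.61°  ✓
  (1,5): δ = 95.60°  ·
  (2,3): δ = 140.20°  ·
  (2,4): δ = 78.51°  ·
  (2,5): δ = 4.48°  ✓
  (3,4): δ = 118.31°  ·
  (3,5): δ = 35.32°  ✓
  (4,5): δ = 97.01°  ·
antipodal pairs: 6

count = 6; pairs: (0,2), (0,3), (1,3), (1,4), (2,5), (3,5)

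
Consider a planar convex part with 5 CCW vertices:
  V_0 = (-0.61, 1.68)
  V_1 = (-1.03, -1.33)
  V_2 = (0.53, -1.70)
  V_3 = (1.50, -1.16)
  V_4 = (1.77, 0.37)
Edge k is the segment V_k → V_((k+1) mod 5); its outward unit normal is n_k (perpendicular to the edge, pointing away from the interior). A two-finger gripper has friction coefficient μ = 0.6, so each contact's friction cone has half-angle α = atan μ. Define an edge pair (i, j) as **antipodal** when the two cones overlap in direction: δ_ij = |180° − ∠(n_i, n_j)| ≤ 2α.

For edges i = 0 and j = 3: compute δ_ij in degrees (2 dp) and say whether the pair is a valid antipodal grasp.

α = atan 0.6 = 30.96°;  2α = 61.93°
edge 0: e_0 = (-0.42, -3.01);  n_0 = (-0.9904, +0.1382)
edge 3: e_3 = (+0.27, +1.53);  n_3 = (+0.9848, -0.1738)
∠(n_0, n_3) = 177.94°
δ = |180° − 177.94°| = 2.06°
2.06° ≤ 2α = 61.93°  →  valid

δ = 2.06°, valid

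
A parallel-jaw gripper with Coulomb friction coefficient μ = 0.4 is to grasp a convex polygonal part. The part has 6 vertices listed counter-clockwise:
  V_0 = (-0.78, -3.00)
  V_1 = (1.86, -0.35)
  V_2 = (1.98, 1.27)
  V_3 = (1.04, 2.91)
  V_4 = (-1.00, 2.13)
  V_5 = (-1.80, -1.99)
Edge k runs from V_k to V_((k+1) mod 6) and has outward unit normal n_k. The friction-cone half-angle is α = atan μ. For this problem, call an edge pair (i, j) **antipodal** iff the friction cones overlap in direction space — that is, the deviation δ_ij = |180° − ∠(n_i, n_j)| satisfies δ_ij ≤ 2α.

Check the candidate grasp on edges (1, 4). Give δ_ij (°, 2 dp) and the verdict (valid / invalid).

δ = 6.75°, valid

α = atan 0.4 = 21.80°;  2α = 43.60°
edge 1: e_1 = (+0.12, +1.62);  n_1 = (+0.9973, -0.0739)
edge 4: e_4 = (-0.80, -4.12);  n_4 = (-0.9817, +0.1906)
∠(n_1, n_4) = 173.25°
δ = |180° − 173.25°| = 6.75°
6.75° ≤ 2α = 43.60°  →  valid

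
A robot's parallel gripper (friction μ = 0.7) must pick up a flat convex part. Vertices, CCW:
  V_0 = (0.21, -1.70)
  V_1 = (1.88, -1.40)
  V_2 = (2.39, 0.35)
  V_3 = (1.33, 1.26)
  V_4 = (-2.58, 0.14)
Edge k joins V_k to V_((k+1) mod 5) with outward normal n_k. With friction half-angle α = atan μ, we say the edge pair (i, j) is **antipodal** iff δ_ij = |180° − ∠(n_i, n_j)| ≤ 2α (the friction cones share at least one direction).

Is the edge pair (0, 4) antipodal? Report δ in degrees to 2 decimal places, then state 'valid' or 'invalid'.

α = atan 0.7 = 34.99°;  2α = 69.98°
edge 0: e_0 = (+1.67, +0.30);  n_0 = (+0.1768, -0.9842)
edge 4: e_4 = (+2.79, -1.84);  n_4 = (-0.5506, -0.8348)
∠(n_0, n_4) = 43.59°
δ = |180° − 43.59°| = 136.41°
136.41° > 2α = 69.98°  →  invalid

δ = 136.41°, invalid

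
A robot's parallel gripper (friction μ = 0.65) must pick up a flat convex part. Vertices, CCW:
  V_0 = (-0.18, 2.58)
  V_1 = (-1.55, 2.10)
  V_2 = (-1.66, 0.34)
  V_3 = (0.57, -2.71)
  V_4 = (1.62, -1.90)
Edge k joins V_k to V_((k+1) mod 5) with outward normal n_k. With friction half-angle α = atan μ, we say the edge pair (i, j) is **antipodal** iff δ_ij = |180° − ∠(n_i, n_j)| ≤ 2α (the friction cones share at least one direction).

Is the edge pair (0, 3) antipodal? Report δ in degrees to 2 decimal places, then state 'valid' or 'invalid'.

δ = 18.34°, valid

α = atan 0.65 = 33.02°;  2α = 66.05°
edge 0: e_0 = (-1.37, -0.48);  n_0 = (-0.3307, +0.9438)
edge 3: e_3 = (+1.05, +0.81);  n_3 = (+0.6108, -0.7918)
∠(n_0, n_3) = 161.66°
δ = |180° − 161.66°| = 18.34°
18.34° ≤ 2α = 66.05°  →  valid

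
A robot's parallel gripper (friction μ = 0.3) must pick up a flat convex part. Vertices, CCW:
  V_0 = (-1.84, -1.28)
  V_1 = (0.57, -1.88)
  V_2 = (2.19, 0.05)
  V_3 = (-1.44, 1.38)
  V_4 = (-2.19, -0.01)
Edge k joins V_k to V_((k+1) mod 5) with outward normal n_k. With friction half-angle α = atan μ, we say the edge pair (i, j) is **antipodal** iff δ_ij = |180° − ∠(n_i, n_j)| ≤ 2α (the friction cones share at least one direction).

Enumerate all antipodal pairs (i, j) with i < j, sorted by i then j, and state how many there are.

count = 2; pairs: (0,2), (1,3)

α = atan 0.3 = 16.70°;  2α = 33.40°
n_0 = (-0.2416, -0.9704)
n_1 = (+0.7659, -0.6429)
n_2 = (+0.3440, +0.9390)
n_3 = (-0.8801, +0.4749)
n_4 = (-0.9641, -0.2657)
  (0,1): δ = 116.03°  ·
  (0,2): δ = 6.14°  ✓
  (0,3): δ = 75.63°  ·
  (0,4): δ = 119.39°  ·
  (1,2): δ = 70.11°  ·
  (1,3): δ = 11.66°  ✓
  (1,4): δ = 55.42°  ·
  (2,3): δ = 98.23°  ·
  (2,4): δ = 54.47°  ·
  (3,4): δ = 136.24°  ·
antipodal pairs: 2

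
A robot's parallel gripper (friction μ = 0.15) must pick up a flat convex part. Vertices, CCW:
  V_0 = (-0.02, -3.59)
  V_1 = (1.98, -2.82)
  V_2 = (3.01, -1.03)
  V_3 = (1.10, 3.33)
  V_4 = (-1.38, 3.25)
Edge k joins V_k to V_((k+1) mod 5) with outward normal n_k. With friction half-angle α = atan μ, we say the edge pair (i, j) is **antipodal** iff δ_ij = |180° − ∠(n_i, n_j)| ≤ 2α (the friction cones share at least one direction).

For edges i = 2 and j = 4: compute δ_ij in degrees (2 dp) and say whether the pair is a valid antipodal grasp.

α = atan 0.15 = 8.53°;  2α = 17.06°
edge 2: e_2 = (-1.91, +4.36);  n_2 = (+0.9160, +0.4013)
edge 4: e_4 = (+1.36, -6.84);  n_4 = (-0.9808, -0.1950)
∠(n_2, n_4) = 167.59°
δ = |180° − 167.59°| = 12.41°
12.41° ≤ 2α = 17.06°  →  valid

δ = 12.41°, valid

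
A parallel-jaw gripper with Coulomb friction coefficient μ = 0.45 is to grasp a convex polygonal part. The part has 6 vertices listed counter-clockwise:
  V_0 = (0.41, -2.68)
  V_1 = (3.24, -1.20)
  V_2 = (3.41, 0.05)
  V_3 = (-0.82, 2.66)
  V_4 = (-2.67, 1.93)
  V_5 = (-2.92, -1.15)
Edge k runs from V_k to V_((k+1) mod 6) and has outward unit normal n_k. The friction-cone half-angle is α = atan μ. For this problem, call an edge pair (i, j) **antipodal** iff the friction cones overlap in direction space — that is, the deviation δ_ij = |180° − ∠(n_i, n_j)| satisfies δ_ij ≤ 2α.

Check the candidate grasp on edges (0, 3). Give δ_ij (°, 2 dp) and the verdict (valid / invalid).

δ = 6.07°, valid

α = atan 0.45 = 24.23°;  2α = 48.46°
edge 0: e_0 = (+2.83, +1.48);  n_0 = (+0.4634, -0.8861)
edge 3: e_3 = (-1.85, -0.73);  n_3 = (-0.3671, +0.9302)
∠(n_0, n_3) = 173.93°
δ = |180° − 173.93°| = 6.07°
6.07° ≤ 2α = 48.46°  →  valid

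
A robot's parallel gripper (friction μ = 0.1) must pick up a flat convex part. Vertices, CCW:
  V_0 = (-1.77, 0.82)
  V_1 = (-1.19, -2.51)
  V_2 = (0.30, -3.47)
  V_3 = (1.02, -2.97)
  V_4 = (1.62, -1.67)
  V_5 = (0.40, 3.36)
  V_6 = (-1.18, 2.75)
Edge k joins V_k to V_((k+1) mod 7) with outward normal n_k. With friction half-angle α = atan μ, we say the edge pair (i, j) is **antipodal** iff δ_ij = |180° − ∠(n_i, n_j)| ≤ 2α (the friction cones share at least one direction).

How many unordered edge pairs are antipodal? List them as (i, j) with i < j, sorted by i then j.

α = atan 0.1 = 5.71°;  2α = 11.42°
n_0 = (-0.9852, -0.1716)
n_1 = (-0.5416, -0.8406)
n_2 = (+0.5704, -0.8214)
n_3 = (+0.9080, -0.4191)
n_4 = (+0.9718, +0.2357)
n_5 = (-0.3602, +0.9329)
n_6 = (-0.9563, +0.2923)
  (0,1): δ = 132.67°  ·
  (0,2): δ = 65.10°  ·
  (0,3): δ = 34.66°  ·
  (0,4): δ = 3.75°  ✓
  (0,5): δ = 101.23°  ·
  (0,6): δ = 153.12°  ·
  (1,2): δ = 112.43°  ·
  (1,3): δ = 81.98°  ·
  (1,4): δ = 43.57°  ·
  (1,5): δ = 53.90°  ·
  (1,6): δ = 105.80°  ·
  (2,3): δ = 149.55°  ·
  (2,4): δ = 111.14°  ·
  (2,5): δ = 13.67°  ·
  (2,6): δ = 38.22°  ·
  (3,4): δ = 141.59°  ·
  (3,5): δ = 44.11°  ·
  (3,6): δ = 7.78°  ✓
  (4,5): δ = 82.52°  ·
  (4,6): δ = 30.63°  ·
  (5,6): δ = 128.11°  ·
antipodal pairs: 2

count = 2; pairs: (0,4), (3,6)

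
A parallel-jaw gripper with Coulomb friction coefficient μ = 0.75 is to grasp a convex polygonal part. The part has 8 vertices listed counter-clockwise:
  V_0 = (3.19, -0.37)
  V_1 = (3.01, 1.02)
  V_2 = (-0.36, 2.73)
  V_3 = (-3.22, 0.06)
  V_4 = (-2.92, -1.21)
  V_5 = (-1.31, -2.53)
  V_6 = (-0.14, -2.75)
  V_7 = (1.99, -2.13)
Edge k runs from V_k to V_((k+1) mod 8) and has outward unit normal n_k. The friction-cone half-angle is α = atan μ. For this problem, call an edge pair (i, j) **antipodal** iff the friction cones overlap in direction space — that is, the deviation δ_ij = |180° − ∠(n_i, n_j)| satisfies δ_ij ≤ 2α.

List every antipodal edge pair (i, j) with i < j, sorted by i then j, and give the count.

α = atan 0.75 = 36.87°;  2α = 73.74°
n_0 = (+0.9917, +0.1284)
n_1 = (+0.4525, +0.8918)
n_2 = (-0.6824, +0.7310)
n_3 = (-0.9732, -0.2299)
n_4 = (-0.6340, -0.7733)
n_5 = (-0.1848, -0.9828)
n_6 = (+0.2795, -0.9602)
n_7 = (+0.8262, -0.5633)
  (0,1): δ = 124.28°  ·
  (0,2): δ = 54.35°  ✓
  (0,3): δ = 5.91°  ✓
  (0,4): δ = 43.27°  ✓
  (0,5): δ = 71.97°  ✓
  (0,6): δ = 98.85°  ·
  (0,7): δ = 138.33°  ·
  (1,2): δ = 110.06°  ·
  (1,3): δ = 49.81°  ✓
  (1,4): δ = 12.44°  ✓
  (1,5): δ = 16.25°  ✓
  (1,6): δ = 43.13°  ✓
  (1,7): δ = 82.62°  ·
  (2,3): δ = 119.74°  ·
  (2,4): δ = 82.38°  ·
  (2,5): δ = 53.68°  ✓
  (2,6): δ = 26.80°  ✓
  (2,7): δ = 12.68°  ✓
  (3,4): δ = 142.64°  ·
  (3,5): δ = 113.94°  ·
  (3,6): δ = 87.06°  ·
  (3,7): δ = 47.58°  ✓
  (4,5): δ = 151.30°  ·
  (4,6): δ = 124.42°  ·
  (4,7): δ = 84.94°  ·
  (5,6): δ = 153.12°  ·
  (5,7): δ = 113.64°  ·
  (6,7): δ = 140.52°  ·
antipodal pairs: 12

count = 12; pairs: (0,2), (0,3), (0,4), (0,5), (1,3), (1,4), (1,5), (1,6), (2,5), (2,6), (2,7), (3,7)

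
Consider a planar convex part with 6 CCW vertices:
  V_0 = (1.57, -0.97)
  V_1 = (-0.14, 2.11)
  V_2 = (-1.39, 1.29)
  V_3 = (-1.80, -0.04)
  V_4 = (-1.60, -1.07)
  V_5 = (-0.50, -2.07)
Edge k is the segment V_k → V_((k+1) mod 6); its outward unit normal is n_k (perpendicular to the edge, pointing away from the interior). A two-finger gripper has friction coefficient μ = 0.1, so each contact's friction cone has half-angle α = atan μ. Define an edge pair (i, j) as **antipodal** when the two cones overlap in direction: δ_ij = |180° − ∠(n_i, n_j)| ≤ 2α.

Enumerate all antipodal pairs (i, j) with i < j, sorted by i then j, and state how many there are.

α = atan 0.1 = 5.71°;  2α = 11.42°
n_0 = (+0.8743, +0.4854)
n_1 = (-0.5485, +0.8361)
n_2 = (-0.9556, +0.2946)
n_3 = (-0.9817, -0.1906)
n_4 = (-0.6727, -0.7399)
n_5 = (+0.4693, -0.8831)
  (0,1): δ = 85.77°  ·
  (0,2): δ = 46.17°  ·
  (0,3): δ = 18.05°  ·
  (0,4): δ = 18.69°  ·
  (0,5): δ = 88.95°  ·
  (1,2): δ = 140.40°  ·
  (1,3): δ = 112.28°  ·
  (1,4): δ = 75.54°  ·
  (1,5): δ = 5.28°  ✓
  (2,3): δ = 151.88°  ·
  (2,4): δ = 115.14°  ·
  (2,5): δ = 44.88°  ·
  (3,4): δ = 143.26°  ·
  (3,5): δ = 73.00°  ·
  (4,5): δ = 109.74°  ·
antipodal pairs: 1

count = 1; pairs: (1,5)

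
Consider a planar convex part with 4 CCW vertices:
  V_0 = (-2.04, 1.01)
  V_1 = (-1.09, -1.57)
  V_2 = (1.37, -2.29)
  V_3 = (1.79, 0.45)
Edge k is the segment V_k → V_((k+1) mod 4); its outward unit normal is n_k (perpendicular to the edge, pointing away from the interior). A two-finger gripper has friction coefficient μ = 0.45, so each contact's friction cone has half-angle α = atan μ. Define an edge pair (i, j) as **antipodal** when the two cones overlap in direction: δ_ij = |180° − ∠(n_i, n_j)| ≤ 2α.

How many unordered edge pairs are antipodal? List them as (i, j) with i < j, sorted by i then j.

count = 2; pairs: (0,2), (1,3)

α = atan 0.45 = 24.23°;  2α = 48.46°
n_0 = (-0.9384, -0.3455)
n_1 = (-0.2809, -0.9597)
n_2 = (+0.9885, -0.1515)
n_3 = (+0.1447, +0.9895)
  (0,1): δ = 126.53°  ·
  (0,2): δ = 28.93°  ✓
  (0,3): δ = 61.47°  ·
  (1,2): δ = 82.40°  ·
  (1,3): δ = 8.00°  ✓
  (2,3): δ = 89.60°  ·
antipodal pairs: 2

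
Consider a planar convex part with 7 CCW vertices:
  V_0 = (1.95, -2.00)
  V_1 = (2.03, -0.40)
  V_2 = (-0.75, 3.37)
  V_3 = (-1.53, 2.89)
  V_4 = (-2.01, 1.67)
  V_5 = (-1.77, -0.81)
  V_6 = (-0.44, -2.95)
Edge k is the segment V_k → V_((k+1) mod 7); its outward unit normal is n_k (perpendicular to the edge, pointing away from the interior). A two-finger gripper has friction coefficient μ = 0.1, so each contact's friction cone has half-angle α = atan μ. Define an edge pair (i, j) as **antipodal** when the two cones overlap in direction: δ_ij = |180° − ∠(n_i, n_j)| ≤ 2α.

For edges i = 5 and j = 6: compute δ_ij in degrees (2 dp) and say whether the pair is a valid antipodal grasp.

α = atan 0.1 = 5.71°;  2α = 11.42°
edge 5: e_5 = (+1.33, -2.14);  n_5 = (-0.8493, -0.5279)
edge 6: e_6 = (+2.39, +0.95);  n_6 = (+0.3694, -0.9293)
∠(n_5, n_6) = 79.82°
δ = |180° − 79.82°| = 100.18°
100.18° > 2α = 11.42°  →  invalid

δ = 100.18°, invalid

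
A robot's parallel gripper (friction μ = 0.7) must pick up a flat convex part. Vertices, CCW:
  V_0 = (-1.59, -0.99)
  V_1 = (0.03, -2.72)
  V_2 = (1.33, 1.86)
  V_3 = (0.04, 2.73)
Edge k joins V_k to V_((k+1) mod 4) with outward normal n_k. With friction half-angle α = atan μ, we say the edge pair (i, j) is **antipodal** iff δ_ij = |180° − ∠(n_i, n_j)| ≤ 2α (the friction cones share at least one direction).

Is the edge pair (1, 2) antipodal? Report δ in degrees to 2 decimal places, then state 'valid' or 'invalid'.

δ = 108.15°, invalid

α = atan 0.7 = 34.99°;  2α = 69.98°
edge 1: e_1 = (+1.30, +4.58);  n_1 = (+0.9620, -0.2731)
edge 2: e_2 = (-1.29, +0.87);  n_2 = (+0.5591, +0.8291)
∠(n_1, n_2) = 71.85°
δ = |180° − 71.85°| = 108.15°
108.15° > 2α = 69.98°  →  invalid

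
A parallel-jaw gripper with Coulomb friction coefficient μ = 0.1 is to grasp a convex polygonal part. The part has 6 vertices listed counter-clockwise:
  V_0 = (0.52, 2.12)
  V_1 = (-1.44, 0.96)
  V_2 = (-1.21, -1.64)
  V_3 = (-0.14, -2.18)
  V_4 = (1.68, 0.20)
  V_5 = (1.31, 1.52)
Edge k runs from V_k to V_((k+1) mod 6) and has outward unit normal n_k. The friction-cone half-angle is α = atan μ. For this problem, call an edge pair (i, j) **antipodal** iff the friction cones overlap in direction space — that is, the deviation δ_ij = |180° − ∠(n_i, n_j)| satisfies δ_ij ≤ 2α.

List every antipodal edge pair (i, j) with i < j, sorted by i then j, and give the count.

α = atan 0.1 = 5.71°;  2α = 11.42°
n_0 = (-0.5093, +0.8606)
n_1 = (-0.9961, -0.0881)
n_2 = (-0.4505, -0.8928)
n_3 = (+0.7944, -0.6075)
n_4 = (+0.9629, +0.2699)
n_5 = (+0.6048, +0.7964)
  (0,1): δ = 115.56°  ·
  (0,2): δ = 57.40°  ·
  (0,3): δ = 21.98°  ·
  (0,4): δ = 75.04°  ·
  (0,5): δ = 112.16°  ·
  (1,2): δ = 121.83°  ·
  (1,3): δ = 42.46°  ·
  (1,4): δ = 10.60°  ✓
  (1,5): δ = 47.73°  ·
  (2,3): δ = 100.63°  ·
  (2,4): δ = 47.56°  ·
  (2,5): δ = 10.44°  ✓
  (3,4): δ = 126.94°  ·
  (3,5): δ = 89.81°  ·
  (4,5): δ = 142.87°  ·
antipodal pairs: 2

count = 2; pairs: (1,4), (2,5)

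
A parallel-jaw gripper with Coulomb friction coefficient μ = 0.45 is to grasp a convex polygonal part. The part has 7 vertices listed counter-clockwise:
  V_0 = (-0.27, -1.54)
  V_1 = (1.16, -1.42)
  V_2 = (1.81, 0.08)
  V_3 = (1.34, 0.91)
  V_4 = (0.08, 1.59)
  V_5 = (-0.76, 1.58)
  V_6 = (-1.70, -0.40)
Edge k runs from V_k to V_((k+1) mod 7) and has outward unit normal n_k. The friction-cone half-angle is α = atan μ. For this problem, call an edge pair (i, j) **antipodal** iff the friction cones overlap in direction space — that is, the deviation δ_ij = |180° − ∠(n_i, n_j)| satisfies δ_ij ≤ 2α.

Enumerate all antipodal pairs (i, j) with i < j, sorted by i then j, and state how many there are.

count = 6; pairs: (0,3), (0,4), (1,5), (2,6), (3,6), (4,6)

α = atan 0.45 = 24.23°;  2α = 48.46°
n_0 = (+0.0836, -0.9965)
n_1 = (+0.9176, -0.3976)
n_2 = (+0.8702, +0.4927)
n_3 = (+0.4749, +0.8800)
n_4 = (-0.0119, +0.9999)
n_5 = (-0.9034, +0.4289)
n_6 = (-0.6234, -0.7819)
  (0,1): δ = 118.23°  ·
  (0,2): δ = 65.28°  ·
  (0,3): δ = 33.15°  ✓
  (0,4): δ = 4.11°  ✓
  (0,5): δ = 59.81°  ·
  (0,6): δ = 136.64°  ·
  (1,2): δ = 127.05°  ·
  (1,3): δ = 94.93°  ·
  (1,4): δ = 65.89°  ·
  (1,5): δ = 1.97°  ✓
  (1,6): δ = 74.87°  ·
  (2,3): δ = 147.88°  ·
  (2,4): δ = 118.84°  ·
  (2,5): δ = 54.92°  ·
  (2,6): δ = 21.92°  ✓
  (3,4): δ = 150.96°  ·
  (3,5): δ = 87.04°  ·
  (3,6): δ = 10.21°  ✓
  (4,5): δ = 116.08°  ·
  (4,6): δ = 39.24°  ✓
  (5,6): δ = 103.17°  ·
antipodal pairs: 6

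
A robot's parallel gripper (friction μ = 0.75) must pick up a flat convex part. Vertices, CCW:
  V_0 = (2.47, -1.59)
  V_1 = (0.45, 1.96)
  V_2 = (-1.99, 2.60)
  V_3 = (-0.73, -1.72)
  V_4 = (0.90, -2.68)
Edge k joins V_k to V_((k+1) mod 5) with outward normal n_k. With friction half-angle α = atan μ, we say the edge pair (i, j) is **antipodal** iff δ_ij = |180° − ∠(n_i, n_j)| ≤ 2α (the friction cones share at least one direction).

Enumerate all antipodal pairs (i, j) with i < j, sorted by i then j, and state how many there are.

α = atan 0.75 = 36.87°;  2α = 73.74°
n_0 = (+0.8691, +0.4946)
n_1 = (+0.2537, +0.9673)
n_2 = (-0.9600, -0.2800)
n_3 = (-0.5075, -0.8617)
n_4 = (+0.5703, -0.8214)
  (0,1): δ = 134.34°  ·
  (0,2): δ = 13.38°  ✓
  (0,3): δ = 29.86°  ✓
  (0,4): δ = 95.13°  ·
  (1,2): δ = 59.04°  ✓
  (1,3): δ = 15.80°  ✓
  (1,4): δ = 49.47°  ✓
  (2,3): δ = 136.76°  ·
  (2,4): δ = 71.49°  ✓
  (3,4): δ = 114.73°  ·
antipodal pairs: 6

count = 6; pairs: (0,2), (0,3), (1,2), (1,3), (1,4), (2,4)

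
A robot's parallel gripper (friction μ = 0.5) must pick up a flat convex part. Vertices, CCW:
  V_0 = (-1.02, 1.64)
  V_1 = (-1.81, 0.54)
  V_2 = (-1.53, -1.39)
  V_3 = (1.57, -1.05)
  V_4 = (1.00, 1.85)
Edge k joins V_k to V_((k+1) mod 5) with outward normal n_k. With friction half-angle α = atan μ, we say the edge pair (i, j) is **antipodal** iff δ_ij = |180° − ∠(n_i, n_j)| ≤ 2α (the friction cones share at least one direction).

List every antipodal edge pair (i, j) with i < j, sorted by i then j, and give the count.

α = atan 0.5 = 26.57°;  2α = 53.13°
n_0 = (-0.8122, +0.5833)
n_1 = (-0.9896, -0.1436)
n_2 = (+0.1090, -0.9940)
n_3 = (+0.9812, +0.1929)
n_4 = (-0.1034, +0.9946)
  (0,1): δ = 136.06°  ·
  (0,2): δ = 48.06°  ✓
  (0,3): δ = 46.81°  ✓
  (0,4): δ = 131.62°  ·
  (1,2): δ = 92.00°  ·
  (1,3): δ = 2.87°  ✓
  (1,4): δ = 87.68°  ·
  (2,3): δ = 85.14°  ·
  (2,4): δ = 0.32°  ✓
  (3,4): δ = 95.18°  ·
antipodal pairs: 4

count = 4; pairs: (0,2), (0,3), (1,3), (2,4)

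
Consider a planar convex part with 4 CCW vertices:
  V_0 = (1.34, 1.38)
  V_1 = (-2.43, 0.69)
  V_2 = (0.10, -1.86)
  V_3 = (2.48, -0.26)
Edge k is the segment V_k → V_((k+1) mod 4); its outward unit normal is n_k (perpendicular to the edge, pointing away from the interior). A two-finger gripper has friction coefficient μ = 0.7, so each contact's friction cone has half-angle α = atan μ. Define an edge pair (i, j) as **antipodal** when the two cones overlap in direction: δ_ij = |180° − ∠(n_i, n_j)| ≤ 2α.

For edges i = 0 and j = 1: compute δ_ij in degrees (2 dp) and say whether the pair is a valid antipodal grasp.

δ = 55.60°, valid

α = atan 0.7 = 34.99°;  2α = 69.98°
edge 0: e_0 = (-3.77, -0.69);  n_0 = (-0.1800, +0.9837)
edge 1: e_1 = (+2.53, -2.55);  n_1 = (-0.7099, -0.7043)
∠(n_0, n_1) = 124.40°
δ = |180° − 124.40°| = 55.60°
55.60° ≤ 2α = 69.98°  →  valid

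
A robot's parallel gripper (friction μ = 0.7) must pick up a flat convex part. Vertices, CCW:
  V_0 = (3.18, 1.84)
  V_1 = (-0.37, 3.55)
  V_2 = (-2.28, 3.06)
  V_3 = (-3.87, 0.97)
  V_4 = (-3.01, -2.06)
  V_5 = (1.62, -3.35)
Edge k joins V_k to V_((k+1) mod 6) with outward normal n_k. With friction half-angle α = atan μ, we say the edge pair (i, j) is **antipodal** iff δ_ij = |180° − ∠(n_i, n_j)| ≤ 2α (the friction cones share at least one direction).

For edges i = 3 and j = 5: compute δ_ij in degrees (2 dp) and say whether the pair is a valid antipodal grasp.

δ = 32.58°, valid

α = atan 0.7 = 34.99°;  2α = 69.98°
edge 3: e_3 = (+0.86, -3.03);  n_3 = (-0.9620, -0.2730)
edge 5: e_5 = (+1.56, +5.19);  n_5 = (+0.9577, -0.2879)
∠(n_3, n_5) = 147.42°
δ = |180° − 147.42°| = 32.58°
32.58° ≤ 2α = 69.98°  →  valid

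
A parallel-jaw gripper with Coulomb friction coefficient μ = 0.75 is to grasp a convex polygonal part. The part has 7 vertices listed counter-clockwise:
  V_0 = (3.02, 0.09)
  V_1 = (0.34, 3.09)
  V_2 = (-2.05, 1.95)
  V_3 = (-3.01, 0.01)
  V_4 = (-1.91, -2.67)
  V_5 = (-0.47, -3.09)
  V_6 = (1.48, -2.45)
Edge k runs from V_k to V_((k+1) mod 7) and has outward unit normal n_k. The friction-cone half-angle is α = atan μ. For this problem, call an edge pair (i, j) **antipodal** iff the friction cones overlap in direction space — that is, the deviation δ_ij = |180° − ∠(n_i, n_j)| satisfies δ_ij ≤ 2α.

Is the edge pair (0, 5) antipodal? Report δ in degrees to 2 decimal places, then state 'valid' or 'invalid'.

α = atan 0.75 = 36.87°;  2α = 73.74°
edge 0: e_0 = (-2.68, +3.00);  n_0 = (+0.7458, +0.6662)
edge 5: e_5 = (+1.95, +0.64);  n_5 = (+0.3118, -0.9501)
∠(n_0, n_5) = 113.61°
δ = |180° − 113.61°| = 66.39°
66.39° ≤ 2α = 73.74°  →  valid

δ = 66.39°, valid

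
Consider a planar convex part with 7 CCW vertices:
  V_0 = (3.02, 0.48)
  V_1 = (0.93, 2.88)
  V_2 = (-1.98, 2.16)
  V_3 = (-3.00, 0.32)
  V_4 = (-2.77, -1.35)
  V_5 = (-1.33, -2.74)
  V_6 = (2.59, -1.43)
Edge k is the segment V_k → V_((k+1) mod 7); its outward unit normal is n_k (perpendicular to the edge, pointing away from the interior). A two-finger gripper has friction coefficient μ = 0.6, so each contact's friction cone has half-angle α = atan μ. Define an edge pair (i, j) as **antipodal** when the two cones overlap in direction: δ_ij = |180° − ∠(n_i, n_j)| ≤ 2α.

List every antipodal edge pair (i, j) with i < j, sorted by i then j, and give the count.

α = atan 0.6 = 30.96°;  2α = 61.93°
n_0 = (+0.7541, +0.6567)
n_1 = (-0.2402, +0.9707)
n_2 = (-0.8746, +0.4848)
n_3 = (-0.9906, -0.1364)
n_4 = (-0.6945, -0.7195)
n_5 = (+0.3170, -0.9484)
n_6 = (+0.9756, -0.2196)
  (0,1): δ = 117.15°  ·
  (0,2): δ = 70.05°  ·
  (0,3): δ = 33.21°  ✓
  (0,4): δ = 4.96°  ✓
  (0,5): δ = 67.43°  ·
  (0,6): δ = 126.26°  ·
  (1,2): δ = 132.90°  ·
  (1,3): δ = 96.06°  ·
  (1,4): δ = 57.88°  ✓
  (1,5): δ = 4.58°  ✓
  (1,6): δ = 63.42°  ·
  (2,3): δ = 143.16°  ·
  (2,4): δ = 104.99°  ·
  (2,5): δ = 42.52°  ✓
  (2,6): δ = 16.31°  ✓
  (3,4): δ = 141.83°  ·
  (3,5): δ = 79.36°  ·
  (3,6): δ = 20.53°  ✓
  (4,5): δ = 117.53°  ·
  (4,6): δ = 58.70°  ✓
  (5,6): δ = 121.17°  ·
antipodal pairs: 8

count = 8; pairs: (0,3), (0,4), (1,4), (1,5), (2,5), (2,6), (3,6), (4,6)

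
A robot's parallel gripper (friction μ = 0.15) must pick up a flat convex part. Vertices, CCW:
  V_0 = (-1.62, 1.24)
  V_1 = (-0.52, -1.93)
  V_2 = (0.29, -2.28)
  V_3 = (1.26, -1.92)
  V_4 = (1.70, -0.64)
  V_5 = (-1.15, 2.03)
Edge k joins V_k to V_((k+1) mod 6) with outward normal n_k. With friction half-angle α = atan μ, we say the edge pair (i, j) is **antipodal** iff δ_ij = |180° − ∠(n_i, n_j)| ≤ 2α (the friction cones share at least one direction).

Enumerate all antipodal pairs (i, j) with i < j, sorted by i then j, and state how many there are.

α = atan 0.15 = 8.53°;  2α = 17.06°
n_0 = (-0.9447, -0.3278)
n_1 = (-0.3967, -0.9180)
n_2 = (+0.3479, -0.9375)
n_3 = (+0.9457, -0.3251)
n_4 = (+0.6837, +0.7298)
n_5 = (-0.8594, +0.5113)
  (0,1): δ = 132.51°  ·
  (0,2): δ = 88.78°  ·
  (0,3): δ = 38.11°  ·
  (0,4): δ = 27.73°  ·
  (0,5): δ = 130.11°  ·
  (1,2): δ = 136.27°  ·
  (1,3): δ = 85.60°  ·
  (1,4): δ = 19.76°  ·
  (1,5): δ = 82.62°  ·
  (2,3): δ = 129.33°  ·
  (2,4): δ = 63.49°  ·
  (2,5): δ = 38.89°  ·
  (3,4): δ = 114.16°  ·
  (3,5): δ = 11.78°  ✓
  (4,5): δ = 77.62°  ·
antipodal pairs: 1

count = 1; pairs: (3,5)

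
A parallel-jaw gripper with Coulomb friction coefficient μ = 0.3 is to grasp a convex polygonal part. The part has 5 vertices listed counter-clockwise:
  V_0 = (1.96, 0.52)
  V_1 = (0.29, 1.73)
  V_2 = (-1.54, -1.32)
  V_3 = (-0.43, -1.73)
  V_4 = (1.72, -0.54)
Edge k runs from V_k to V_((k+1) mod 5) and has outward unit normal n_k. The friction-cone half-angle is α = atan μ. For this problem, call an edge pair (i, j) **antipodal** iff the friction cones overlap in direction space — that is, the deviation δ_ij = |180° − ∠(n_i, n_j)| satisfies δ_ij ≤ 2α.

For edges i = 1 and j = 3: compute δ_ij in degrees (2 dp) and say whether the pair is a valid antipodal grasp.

α = atan 0.3 = 16.70°;  2α = 33.40°
edge 1: e_1 = (-1.83, -3.05);  n_1 = (-0.8575, +0.5145)
edge 3: e_3 = (+2.15, +1.19);  n_3 = (+0.4843, -0.8749)
∠(n_1, n_3) = 149.93°
δ = |180° − 149.93°| = 30.07°
30.07° ≤ 2α = 33.40°  →  valid

δ = 30.07°, valid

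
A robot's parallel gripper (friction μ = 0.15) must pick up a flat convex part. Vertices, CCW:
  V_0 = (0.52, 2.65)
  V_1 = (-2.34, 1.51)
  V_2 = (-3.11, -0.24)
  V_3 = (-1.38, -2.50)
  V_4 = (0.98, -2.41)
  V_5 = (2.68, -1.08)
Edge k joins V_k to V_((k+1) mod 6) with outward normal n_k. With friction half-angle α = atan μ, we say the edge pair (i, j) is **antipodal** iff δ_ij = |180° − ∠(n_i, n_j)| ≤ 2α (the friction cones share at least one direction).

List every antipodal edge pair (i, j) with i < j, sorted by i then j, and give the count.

count = 2; pairs: (0,4), (2,5)

α = atan 0.15 = 8.53°;  2α = 17.06°
n_0 = (-0.3703, +0.9289)
n_1 = (-0.9153, +0.4027)
n_2 = (-0.7941, -0.6078)
n_3 = (+0.0381, -0.9993)
n_4 = (+0.6162, -0.7876)
n_5 = (+0.8654, +0.5011)
  (0,1): δ = 135.48°  ·
  (0,2): δ = 74.30°  ·
  (0,3): δ = 19.55°  ·
  (0,4): δ = 16.31°  ✓
  (0,5): δ = 98.34°  ·
  (1,2): δ = 118.82°  ·
  (1,3): δ = 64.07°  ·
  (1,4): δ = 28.21°  ·
  (1,5): δ = 53.82°  ·
  (2,3): δ = 125.25°  ·
  (2,4): δ = 89.40°  ·
  (2,5): δ = 7.36°  ✓
  (3,4): δ = 144.15°  ·
  (3,5): δ = 62.11°  ·
  (4,5): δ = 97.96°  ·
antipodal pairs: 2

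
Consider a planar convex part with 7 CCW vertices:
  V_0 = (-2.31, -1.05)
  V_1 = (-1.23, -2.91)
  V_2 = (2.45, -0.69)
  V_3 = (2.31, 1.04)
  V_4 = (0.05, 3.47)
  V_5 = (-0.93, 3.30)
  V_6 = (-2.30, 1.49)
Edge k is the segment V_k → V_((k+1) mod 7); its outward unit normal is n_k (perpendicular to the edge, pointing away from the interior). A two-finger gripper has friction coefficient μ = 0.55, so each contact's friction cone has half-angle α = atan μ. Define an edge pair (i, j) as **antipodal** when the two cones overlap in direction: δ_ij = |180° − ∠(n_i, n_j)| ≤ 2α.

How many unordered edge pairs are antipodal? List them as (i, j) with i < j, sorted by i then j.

count = 7; pairs: (0,2), (0,3), (1,4), (1,5), (2,5), (2,6), (3,6)

α = atan 0.55 = 28.81°;  2α = 57.62°
n_0 = (-0.8648, -0.5021)
n_1 = (+0.5165, -0.8563)
n_2 = (+0.9967, +0.0807)
n_3 = (+0.7323, +0.6810)
n_4 = (-0.1709, +0.9853)
n_5 = (-0.7973, +0.6035)
n_6 = (-1.0000, +0.0039)
  (0,1): δ = 89.04°  ·
  (0,2): δ = 25.51°  ✓
  (0,3): δ = 12.78°  ✓
  (0,4): δ = 69.70°  ·
  (0,5): δ = 112.74°  ·
  (0,6): δ = 149.63°  ·
  (1,2): δ = 116.47°  ·
  (1,3): δ = 78.18°  ·
  (1,4): δ = 21.26°  ✓
  (1,5): δ = 21.78°  ✓
  (1,6): δ = 58.67°  ·
  (2,3): δ = 141.70°  ·
  (2,4): δ = 84.79°  ·
  (2,5): δ = 41.75°  ✓
  (2,6): δ = 4.85°  ✓
  (3,4): δ = 123.08°  ·
  (3,5): δ = 80.05°  ·
  (3,6): δ = 43.15°  ✓
  (4,5): δ = 136.96°  ·
  (4,6): δ = 100.07°  ·
  (5,6): δ = 143.10°  ·
antipodal pairs: 7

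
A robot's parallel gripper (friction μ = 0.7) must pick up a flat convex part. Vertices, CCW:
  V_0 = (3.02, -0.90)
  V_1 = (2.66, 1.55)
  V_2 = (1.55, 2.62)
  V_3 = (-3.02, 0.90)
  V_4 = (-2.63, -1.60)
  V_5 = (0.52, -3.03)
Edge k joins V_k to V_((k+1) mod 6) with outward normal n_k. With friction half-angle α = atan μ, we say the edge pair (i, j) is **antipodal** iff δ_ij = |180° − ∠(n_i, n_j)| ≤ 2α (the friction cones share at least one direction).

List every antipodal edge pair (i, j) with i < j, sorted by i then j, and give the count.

count = 7; pairs: (0,3), (0,4), (1,3), (1,4), (2,4), (2,5), (3,5)

α = atan 0.7 = 34.99°;  2α = 69.98°
n_0 = (+0.9894, +0.1454)
n_1 = (+0.6940, +0.7200)
n_2 = (-0.3522, +0.9359)
n_3 = (-0.9880, -0.1541)
n_4 = (-0.4134, -0.9106)
n_5 = (+0.6485, -0.7612)
  (0,1): δ = 142.31°  ·
  (0,2): δ = 77.73°  ·
  (0,3): δ = 0.51°  ✓
  (0,4): δ = 57.22°  ✓
  (0,5): δ = 122.07°  ·
  (1,2): δ = 115.43°  ·
  (1,3): δ = 37.18°  ✓
  (1,4): δ = 19.53°  ✓
  (1,5): δ = 84.38°  ·
  (2,3): δ = 101.76°  ·
  (2,4): δ = 45.04°  ✓
  (2,5): δ = 19.81°  ✓
  (3,4): δ = 123.28°  ·
  (3,5): δ = 58.44°  ✓
  (4,5): δ = 115.15°  ·
antipodal pairs: 7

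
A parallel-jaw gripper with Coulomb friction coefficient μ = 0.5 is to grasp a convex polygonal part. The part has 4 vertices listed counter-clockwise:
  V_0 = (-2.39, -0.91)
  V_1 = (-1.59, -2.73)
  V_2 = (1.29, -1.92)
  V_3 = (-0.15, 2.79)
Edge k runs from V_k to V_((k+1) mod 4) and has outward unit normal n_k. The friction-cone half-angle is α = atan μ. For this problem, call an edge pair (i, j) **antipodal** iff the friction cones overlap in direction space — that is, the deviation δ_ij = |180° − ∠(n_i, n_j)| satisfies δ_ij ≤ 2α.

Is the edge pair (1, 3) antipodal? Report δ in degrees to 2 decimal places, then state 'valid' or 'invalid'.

δ = 43.10°, valid

α = atan 0.5 = 26.57°;  2α = 53.13°
edge 1: e_1 = (+2.88, +0.81);  n_1 = (+0.2707, -0.9627)
edge 3: e_3 = (-2.24, -3.70);  n_3 = (-0.8554, +0.5179)
∠(n_1, n_3) = 136.90°
δ = |180° − 136.90°| = 43.10°
43.10° ≤ 2α = 53.13°  →  valid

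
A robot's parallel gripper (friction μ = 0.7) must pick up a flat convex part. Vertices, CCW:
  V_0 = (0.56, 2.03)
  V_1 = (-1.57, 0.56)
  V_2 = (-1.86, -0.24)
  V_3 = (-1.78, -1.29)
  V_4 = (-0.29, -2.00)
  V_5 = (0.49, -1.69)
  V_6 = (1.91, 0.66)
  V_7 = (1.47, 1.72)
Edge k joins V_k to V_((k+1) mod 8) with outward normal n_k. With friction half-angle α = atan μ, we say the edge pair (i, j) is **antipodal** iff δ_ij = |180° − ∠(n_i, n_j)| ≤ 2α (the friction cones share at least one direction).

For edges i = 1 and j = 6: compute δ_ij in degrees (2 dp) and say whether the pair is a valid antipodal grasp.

α = atan 0.7 = 34.99°;  2α = 69.98°
edge 1: e_1 = (-0.29, -0.80);  n_1 = (-0.9401, +0.3408)
edge 6: e_6 = (-0.44, +1.06);  n_6 = (+0.9236, +0.3834)
∠(n_1, n_6) = 137.53°
δ = |180° − 137.53°| = 42.47°
42.47° ≤ 2α = 69.98°  →  valid

δ = 42.47°, valid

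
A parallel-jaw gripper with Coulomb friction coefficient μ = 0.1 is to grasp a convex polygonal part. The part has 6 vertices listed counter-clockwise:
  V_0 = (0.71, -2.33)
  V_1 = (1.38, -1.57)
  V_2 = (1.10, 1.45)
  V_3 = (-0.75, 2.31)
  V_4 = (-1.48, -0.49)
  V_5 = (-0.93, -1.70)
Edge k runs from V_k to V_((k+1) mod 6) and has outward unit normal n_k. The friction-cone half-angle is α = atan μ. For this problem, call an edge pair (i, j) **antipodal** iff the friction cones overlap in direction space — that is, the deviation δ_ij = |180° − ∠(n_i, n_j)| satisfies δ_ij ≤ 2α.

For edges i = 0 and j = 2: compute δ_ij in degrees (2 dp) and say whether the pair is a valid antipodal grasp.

α = atan 0.1 = 5.71°;  2α = 11.42°
edge 0: e_0 = (+0.67, +0.76);  n_0 = (+0.7501, -0.6613)
edge 2: e_2 = (-1.85, +0.86);  n_2 = (+0.4215, +0.9068)
∠(n_0, n_2) = 106.47°
δ = |180° − 106.47°| = 73.53°
73.53° > 2α = 11.42°  →  invalid

δ = 73.53°, invalid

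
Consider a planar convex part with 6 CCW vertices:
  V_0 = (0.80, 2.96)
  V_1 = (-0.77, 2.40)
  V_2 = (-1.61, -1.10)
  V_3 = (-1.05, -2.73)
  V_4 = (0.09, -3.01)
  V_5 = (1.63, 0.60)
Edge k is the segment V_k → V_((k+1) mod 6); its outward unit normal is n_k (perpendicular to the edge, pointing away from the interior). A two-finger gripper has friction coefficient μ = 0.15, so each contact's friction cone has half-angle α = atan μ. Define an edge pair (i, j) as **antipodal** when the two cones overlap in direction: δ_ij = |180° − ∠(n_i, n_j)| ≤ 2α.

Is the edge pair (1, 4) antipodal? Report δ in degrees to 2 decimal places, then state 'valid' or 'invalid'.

δ = 9.61°, valid

α = atan 0.15 = 8.53°;  2α = 17.06°
edge 1: e_1 = (-0.84, -3.50);  n_1 = (-0.9724, +0.2334)
edge 4: e_4 = (+1.54, +3.61);  n_4 = (+0.9198, -0.3924)
∠(n_1, n_4) = 170.39°
δ = |180° − 170.39°| = 9.61°
9.61° ≤ 2α = 17.06°  →  valid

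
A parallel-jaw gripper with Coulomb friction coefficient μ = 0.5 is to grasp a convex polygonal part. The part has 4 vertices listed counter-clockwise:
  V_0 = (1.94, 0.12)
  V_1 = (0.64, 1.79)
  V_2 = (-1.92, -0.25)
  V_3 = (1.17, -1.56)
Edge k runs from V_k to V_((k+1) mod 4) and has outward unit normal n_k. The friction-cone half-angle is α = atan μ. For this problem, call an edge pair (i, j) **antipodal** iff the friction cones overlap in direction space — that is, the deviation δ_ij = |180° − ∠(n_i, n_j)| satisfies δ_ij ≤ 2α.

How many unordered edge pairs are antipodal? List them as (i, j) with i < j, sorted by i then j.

count = 2; pairs: (0,2), (1,3)

α = atan 0.5 = 26.57°;  2α = 53.13°
n_0 = (+0.7891, +0.6143)
n_1 = (-0.6232, +0.7821)
n_2 = (-0.3903, -0.9207)
n_3 = (+0.9091, -0.4167)
  (0,1): δ = 89.35°  ·
  (0,2): δ = 29.13°  ✓
  (0,3): δ = 117.48°  ·
  (1,2): δ = 61.52°  ·
  (1,3): δ = 26.83°  ✓
  (2,3): δ = 91.65°  ·
antipodal pairs: 2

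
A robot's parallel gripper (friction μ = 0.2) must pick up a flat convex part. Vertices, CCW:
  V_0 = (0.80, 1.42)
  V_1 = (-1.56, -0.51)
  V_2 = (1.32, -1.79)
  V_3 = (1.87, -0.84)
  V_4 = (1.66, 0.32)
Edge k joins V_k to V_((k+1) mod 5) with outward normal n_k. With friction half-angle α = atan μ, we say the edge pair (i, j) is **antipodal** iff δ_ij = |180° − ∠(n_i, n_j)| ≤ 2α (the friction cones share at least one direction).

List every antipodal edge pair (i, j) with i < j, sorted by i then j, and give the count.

α = atan 0.2 = 11.31°;  2α = 22.62°
n_0 = (-0.6331, +0.7741)
n_1 = (-0.4061, -0.9138)
n_2 = (+0.8654, -0.5010)
n_3 = (+0.9840, +0.1781)
n_4 = (+0.7878, +0.6159)
  (0,1): δ = 63.24°  ·
  (0,2): δ = 20.66°  ✓
  (0,3): δ = 60.99°  ·
  (0,4): δ = 88.74°  ·
  (1,2): δ = 96.11°  ·
  (1,3): δ = 55.78°  ·
  (1,4): δ = 28.02°  ·
  (2,3): δ = 139.67°  ·
  (2,4): δ = 111.91°  ·
  (3,4): δ = 152.24°  ·
antipodal pairs: 1

count = 1; pairs: (0,2)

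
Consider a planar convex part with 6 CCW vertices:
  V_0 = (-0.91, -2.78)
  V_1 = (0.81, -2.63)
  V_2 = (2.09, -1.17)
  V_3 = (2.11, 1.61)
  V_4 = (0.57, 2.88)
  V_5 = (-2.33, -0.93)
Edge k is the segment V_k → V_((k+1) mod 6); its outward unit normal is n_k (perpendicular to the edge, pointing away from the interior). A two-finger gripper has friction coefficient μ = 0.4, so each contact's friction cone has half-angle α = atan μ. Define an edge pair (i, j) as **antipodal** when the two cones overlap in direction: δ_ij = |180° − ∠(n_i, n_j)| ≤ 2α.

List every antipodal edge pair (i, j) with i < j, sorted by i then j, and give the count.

count = 4; pairs: (1,4), (2,4), (2,5), (3,5)

α = atan 0.4 = 21.80°;  2α = 43.60°
n_0 = (+0.0869, -0.9962)
n_1 = (+0.7519, -0.6592)
n_2 = (+1.0000, -0.0072)
n_3 = (+0.6362, +0.7715)
n_4 = (-0.7957, +0.6057)
n_5 = (-0.7933, -0.6089)
  (0,1): δ = 136.23°  ·
  (0,2): δ = 95.40°  ·
  (0,3): δ = 44.50°  ·
  (0,4): δ = 47.74°  ·
  (0,5): δ = 122.52°  ·
  (1,2): δ = 139.17°  ·
  (1,3): δ = 88.27°  ·
  (1,4): δ = 3.96°  ✓
  (1,5): δ = 78.75°  ·
  (2,3): δ = 129.10°  ·
  (2,4): δ = 36.86°  ✓
  (2,5): δ = 37.92°  ✓
  (3,4): δ = 87.77°  ·
  (3,5): δ = 12.98°  ✓
  (4,5): δ = 105.21°  ·
antipodal pairs: 4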